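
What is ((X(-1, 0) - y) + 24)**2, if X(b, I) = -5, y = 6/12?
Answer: 1369/4 ≈ 342.25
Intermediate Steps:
y = 1/2 (y = 6*(1/12) = 1/2 ≈ 0.50000)
((X(-1, 0) - y) + 24)**2 = ((-5 - 1*1/2) + 24)**2 = ((-5 - 1/2) + 24)**2 = (-11/2 + 24)**2 = (37/2)**2 = 1369/4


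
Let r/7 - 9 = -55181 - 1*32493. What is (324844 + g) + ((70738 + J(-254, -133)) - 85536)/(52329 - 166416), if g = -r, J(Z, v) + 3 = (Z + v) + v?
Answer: 35690183578/38029 ≈ 9.3850e+5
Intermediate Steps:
r = -613655 (r = 63 + 7*(-55181 - 1*32493) = 63 + 7*(-55181 - 32493) = 63 + 7*(-87674) = 63 - 613718 = -613655)
J(Z, v) = -3 + Z + 2*v (J(Z, v) = -3 + ((Z + v) + v) = -3 + (Z + 2*v) = -3 + Z + 2*v)
g = 613655 (g = -1*(-613655) = 613655)
(324844 + g) + ((70738 + J(-254, -133)) - 85536)/(52329 - 166416) = (324844 + 613655) + ((70738 + (-3 - 254 + 2*(-133))) - 85536)/(52329 - 166416) = 938499 + ((70738 + (-3 - 254 - 266)) - 85536)/(-114087) = 938499 + ((70738 - 523) - 85536)*(-1/114087) = 938499 + (70215 - 85536)*(-1/114087) = 938499 - 15321*(-1/114087) = 938499 + 5107/38029 = 35690183578/38029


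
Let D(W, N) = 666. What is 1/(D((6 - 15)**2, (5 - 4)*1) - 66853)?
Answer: -1/66187 ≈ -1.5109e-5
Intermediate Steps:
1/(D((6 - 15)**2, (5 - 4)*1) - 66853) = 1/(666 - 66853) = 1/(-66187) = -1/66187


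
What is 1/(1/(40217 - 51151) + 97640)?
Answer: 10934/1067595759 ≈ 1.0242e-5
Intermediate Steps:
1/(1/(40217 - 51151) + 97640) = 1/(1/(-10934) + 97640) = 1/(-1/10934 + 97640) = 1/(1067595759/10934) = 10934/1067595759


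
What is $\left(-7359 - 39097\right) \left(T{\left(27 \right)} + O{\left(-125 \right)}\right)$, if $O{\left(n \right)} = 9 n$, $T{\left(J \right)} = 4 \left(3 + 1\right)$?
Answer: $51519704$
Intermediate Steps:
$T{\left(J \right)} = 16$ ($T{\left(J \right)} = 4 \cdot 4 = 16$)
$\left(-7359 - 39097\right) \left(T{\left(27 \right)} + O{\left(-125 \right)}\right) = \left(-7359 - 39097\right) \left(16 + 9 \left(-125\right)\right) = - 46456 \left(16 - 1125\right) = \left(-46456\right) \left(-1109\right) = 51519704$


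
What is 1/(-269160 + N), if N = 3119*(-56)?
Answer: -1/443824 ≈ -2.2531e-6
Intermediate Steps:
N = -174664
1/(-269160 + N) = 1/(-269160 - 174664) = 1/(-443824) = -1/443824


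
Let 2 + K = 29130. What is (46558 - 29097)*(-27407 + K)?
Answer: 30050381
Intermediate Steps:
K = 29128 (K = -2 + 29130 = 29128)
(46558 - 29097)*(-27407 + K) = (46558 - 29097)*(-27407 + 29128) = 17461*1721 = 30050381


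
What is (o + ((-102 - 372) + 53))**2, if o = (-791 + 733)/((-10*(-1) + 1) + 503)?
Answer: 11712867076/66049 ≈ 1.7734e+5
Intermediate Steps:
o = -29/257 (o = -58/((10 + 1) + 503) = -58/(11 + 503) = -58/514 = -58*1/514 = -29/257 ≈ -0.11284)
(o + ((-102 - 372) + 53))**2 = (-29/257 + ((-102 - 372) + 53))**2 = (-29/257 + (-474 + 53))**2 = (-29/257 - 421)**2 = (-108226/257)**2 = 11712867076/66049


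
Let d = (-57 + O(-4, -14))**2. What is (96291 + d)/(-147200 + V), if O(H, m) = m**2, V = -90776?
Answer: -28903/59494 ≈ -0.48581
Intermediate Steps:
d = 19321 (d = (-57 + (-14)**2)**2 = (-57 + 196)**2 = 139**2 = 19321)
(96291 + d)/(-147200 + V) = (96291 + 19321)/(-147200 - 90776) = 115612/(-237976) = 115612*(-1/237976) = -28903/59494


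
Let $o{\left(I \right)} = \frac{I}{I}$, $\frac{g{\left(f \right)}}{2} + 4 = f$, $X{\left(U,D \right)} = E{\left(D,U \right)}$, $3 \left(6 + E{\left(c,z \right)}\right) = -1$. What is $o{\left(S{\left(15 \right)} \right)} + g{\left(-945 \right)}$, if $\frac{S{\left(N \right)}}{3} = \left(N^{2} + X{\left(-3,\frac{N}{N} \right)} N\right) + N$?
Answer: $-1897$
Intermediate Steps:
$E{\left(c,z \right)} = - \frac{19}{3}$ ($E{\left(c,z \right)} = -6 + \frac{1}{3} \left(-1\right) = -6 - \frac{1}{3} = - \frac{19}{3}$)
$X{\left(U,D \right)} = - \frac{19}{3}$
$S{\left(N \right)} = - 16 N + 3 N^{2}$ ($S{\left(N \right)} = 3 \left(\left(N^{2} - \frac{19 N}{3}\right) + N\right) = 3 \left(N^{2} - \frac{16 N}{3}\right) = - 16 N + 3 N^{2}$)
$g{\left(f \right)} = -8 + 2 f$
$o{\left(I \right)} = 1$
$o{\left(S{\left(15 \right)} \right)} + g{\left(-945 \right)} = 1 + \left(-8 + 2 \left(-945\right)\right) = 1 - 1898 = -1897$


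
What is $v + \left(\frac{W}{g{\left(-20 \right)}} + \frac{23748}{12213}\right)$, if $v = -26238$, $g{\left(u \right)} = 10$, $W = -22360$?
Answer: $- \frac{115909738}{4071} \approx -28472.0$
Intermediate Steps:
$v + \left(\frac{W}{g{\left(-20 \right)}} + \frac{23748}{12213}\right) = -26238 + \left(- \frac{22360}{10} + \frac{23748}{12213}\right) = -26238 + \left(\left(-22360\right) \frac{1}{10} + 23748 \cdot \frac{1}{12213}\right) = -26238 + \left(-2236 + \frac{7916}{4071}\right) = -26238 - \frac{9094840}{4071} = - \frac{115909738}{4071}$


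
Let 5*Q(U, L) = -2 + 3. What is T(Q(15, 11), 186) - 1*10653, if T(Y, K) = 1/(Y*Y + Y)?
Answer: -63893/6 ≈ -10649.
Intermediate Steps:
Q(U, L) = ⅕ (Q(U, L) = (-2 + 3)/5 = (⅕)*1 = ⅕)
T(Y, K) = 1/(Y + Y²) (T(Y, K) = 1/(Y² + Y) = 1/(Y + Y²))
T(Q(15, 11), 186) - 1*10653 = 1/((⅕)*(1 + ⅕)) - 1*10653 = 5/(6/5) - 10653 = 5*(⅚) - 10653 = 25/6 - 10653 = -63893/6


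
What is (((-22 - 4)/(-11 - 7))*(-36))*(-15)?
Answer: 780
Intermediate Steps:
(((-22 - 4)/(-11 - 7))*(-36))*(-15) = (-26/(-18)*(-36))*(-15) = (-26*(-1/18)*(-36))*(-15) = ((13/9)*(-36))*(-15) = -52*(-15) = 780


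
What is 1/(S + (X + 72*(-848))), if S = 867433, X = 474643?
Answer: 1/1281020 ≈ 7.8063e-7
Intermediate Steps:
1/(S + (X + 72*(-848))) = 1/(867433 + (474643 + 72*(-848))) = 1/(867433 + (474643 - 61056)) = 1/(867433 + 413587) = 1/1281020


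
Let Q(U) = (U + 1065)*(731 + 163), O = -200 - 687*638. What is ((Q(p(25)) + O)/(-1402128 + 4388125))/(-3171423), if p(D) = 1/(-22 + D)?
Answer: -513902/9469859563731 ≈ -5.4267e-8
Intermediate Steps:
O = -438506 (O = -200 - 438306 = -438506)
Q(U) = 952110 + 894*U (Q(U) = (1065 + U)*894 = 952110 + 894*U)
((Q(p(25)) + O)/(-1402128 + 4388125))/(-3171423) = (((952110 + 894/(-22 + 25)) - 438506)/(-1402128 + 4388125))/(-3171423) = (((952110 + 894/3) - 438506)/2985997)*(-1/3171423) = (((952110 + 894*(⅓)) - 438506)*(1/2985997))*(-1/3171423) = (((952110 + 298) - 438506)*(1/2985997))*(-1/3171423) = ((952408 - 438506)*(1/2985997))*(-1/3171423) = (513902*(1/2985997))*(-1/3171423) = (513902/2985997)*(-1/3171423) = -513902/9469859563731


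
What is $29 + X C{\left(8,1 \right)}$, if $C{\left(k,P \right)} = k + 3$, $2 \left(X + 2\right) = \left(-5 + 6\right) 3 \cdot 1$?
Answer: $\frac{47}{2} \approx 23.5$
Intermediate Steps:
$X = - \frac{1}{2}$ ($X = -2 + \frac{\left(-5 + 6\right) 3 \cdot 1}{2} = -2 + \frac{1 \cdot 3}{2} = -2 + \frac{1}{2} \cdot 3 = -2 + \frac{3}{2} = - \frac{1}{2} \approx -0.5$)
$C{\left(k,P \right)} = 3 + k$
$29 + X C{\left(8,1 \right)} = 29 - \frac{3 + 8}{2} = 29 - \frac{11}{2} = \frac{47}{2}$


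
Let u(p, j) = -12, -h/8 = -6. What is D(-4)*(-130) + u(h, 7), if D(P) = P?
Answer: 508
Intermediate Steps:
h = 48 (h = -8*(-6) = 48)
D(-4)*(-130) + u(h, 7) = -4*(-130) - 12 = 520 - 12 = 508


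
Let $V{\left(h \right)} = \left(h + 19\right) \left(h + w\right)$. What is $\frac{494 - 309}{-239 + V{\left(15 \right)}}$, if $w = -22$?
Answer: $- \frac{185}{477} \approx -0.38784$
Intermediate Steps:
$V{\left(h \right)} = \left(-22 + h\right) \left(19 + h\right)$ ($V{\left(h \right)} = \left(h + 19\right) \left(h - 22\right) = \left(19 + h\right) \left(-22 + h\right) = \left(-22 + h\right) \left(19 + h\right)$)
$\frac{494 - 309}{-239 + V{\left(15 \right)}} = \frac{494 - 309}{-239 - \left(463 - 225\right)} = \frac{185}{-239 - 238} = \frac{185}{-477} = 185 \left(- \frac{1}{477}\right) = - \frac{185}{477}$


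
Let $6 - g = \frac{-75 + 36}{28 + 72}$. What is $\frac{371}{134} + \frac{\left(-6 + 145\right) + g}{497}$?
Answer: $\frac{1456209}{475700} \approx 3.0612$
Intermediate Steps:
$g = \frac{639}{100}$ ($g = 6 - \frac{-75 + 36}{28 + 72} = 6 - - \frac{39}{100} = 6 + \frac{39}{100} = \frac{639}{100} \approx 6.39$)
$\frac{371}{134} + \frac{\left(-6 + 145\right) + g}{497} = \frac{371}{134} + \frac{\left(-6 + 145\right) + \frac{639}{100}}{497} = 371 \cdot \frac{1}{134} + \left(139 + \frac{639}{100}\right) \frac{1}{497} = \frac{371}{134} + \frac{14539}{100} \cdot \frac{1}{497} = \frac{371}{134} + \frac{2077}{7100} = \frac{1456209}{475700}$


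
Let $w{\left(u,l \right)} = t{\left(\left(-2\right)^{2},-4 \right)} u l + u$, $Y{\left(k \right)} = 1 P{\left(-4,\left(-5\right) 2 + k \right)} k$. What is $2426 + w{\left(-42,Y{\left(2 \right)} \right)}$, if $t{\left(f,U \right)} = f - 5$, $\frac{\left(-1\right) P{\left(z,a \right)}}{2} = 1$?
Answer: $2216$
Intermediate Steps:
$P{\left(z,a \right)} = -2$ ($P{\left(z,a \right)} = \left(-2\right) 1 = -2$)
$Y{\left(k \right)} = - 2 k$ ($Y{\left(k \right)} = 1 \left(-2\right) k = - 2 k$)
$t{\left(f,U \right)} = -5 + f$
$w{\left(u,l \right)} = u - l u$ ($w{\left(u,l \right)} = \left(-5 + \left(-2\right)^{2}\right) u l + u = \left(-5 + 4\right) u l + u = - u l + u = - l u + u = u - l u$)
$2426 + w{\left(-42,Y{\left(2 \right)} \right)} = 2426 - 42 \left(1 - \left(-2\right) 2\right) = 2426 - 42 \left(1 - -4\right) = 2426 - 42 \left(1 + 4\right) = 2426 - 210 = 2216$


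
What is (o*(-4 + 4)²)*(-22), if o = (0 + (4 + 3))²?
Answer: 0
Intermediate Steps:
o = 49 (o = (0 + 7)² = 7² = 49)
(o*(-4 + 4)²)*(-22) = (49*(-4 + 4)²)*(-22) = (49*0²)*(-22) = (49*0)*(-22) = 0*(-22) = 0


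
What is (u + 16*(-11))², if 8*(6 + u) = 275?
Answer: 1394761/64 ≈ 21793.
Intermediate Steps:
u = 227/8 (u = -6 + (⅛)*275 = -6 + 275/8 = 227/8 ≈ 28.375)
(u + 16*(-11))² = (227/8 + 16*(-11))² = (227/8 - 176)² = (-1181/8)² = 1394761/64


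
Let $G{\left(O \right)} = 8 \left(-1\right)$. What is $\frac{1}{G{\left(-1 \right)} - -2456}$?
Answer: $\frac{1}{2448} \approx 0.0004085$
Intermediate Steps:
$G{\left(O \right)} = -8$
$\frac{1}{G{\left(-1 \right)} - -2456} = \frac{1}{-8 - -2456} = \frac{1}{-8 + 2456} = \frac{1}{2448}$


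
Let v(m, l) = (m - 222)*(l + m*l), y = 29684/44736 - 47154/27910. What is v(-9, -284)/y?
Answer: 81911957783040/160125113 ≈ 5.1155e+5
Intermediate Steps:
y = -160125113/156072720 (y = 29684*(1/44736) - 47154*1/27910 = 7421/11184 - 23577/13955 = -160125113/156072720 ≈ -1.0260)
v(m, l) = (-222 + m)*(l + l*m)
v(-9, -284)/y = (-284*(-222 + (-9)² - 221*(-9)))/(-160125113/156072720) = -284*(-222 + 81 + 1989)*(-156072720/160125113) = -284*1848*(-156072720/160125113) = -524832*(-156072720/160125113) = 81911957783040/160125113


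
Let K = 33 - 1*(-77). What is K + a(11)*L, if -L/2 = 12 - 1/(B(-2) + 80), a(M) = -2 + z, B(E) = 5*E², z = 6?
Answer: 352/25 ≈ 14.080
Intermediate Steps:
K = 110 (K = 33 + 77 = 110)
a(M) = 4 (a(M) = -2 + 6 = 4)
L = -1199/50 (L = -2*(12 - 1/(5*(-2)² + 80)) = -2*(12 - 1/(5*4 + 80)) = -2*(12 - 1/(20 + 80)) = -2*(12 - 1/100) = -2*1199/100 = -1199/50 ≈ -23.980)
K + a(11)*L = 110 + 4*(-1199/50) = 110 - 2398/25 = 352/25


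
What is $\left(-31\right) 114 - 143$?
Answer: $-3677$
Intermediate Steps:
$\left(-31\right) 114 - 143 = -3534 - 143 = -3677$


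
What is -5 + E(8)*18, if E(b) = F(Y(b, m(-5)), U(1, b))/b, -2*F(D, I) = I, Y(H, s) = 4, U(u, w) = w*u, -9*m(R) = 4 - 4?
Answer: -14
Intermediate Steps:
m(R) = 0 (m(R) = -(4 - 4)/9 = -⅑*0 = 0)
U(u, w) = u*w
F(D, I) = -I/2
E(b) = -½ (E(b) = (-b/2)/b = -½)
-5 + E(8)*18 = -5 - ½*18 = -5 - 9 = -14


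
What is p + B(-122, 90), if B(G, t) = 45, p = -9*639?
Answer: -5706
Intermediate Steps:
p = -5751
p + B(-122, 90) = -5751 + 45 = -5706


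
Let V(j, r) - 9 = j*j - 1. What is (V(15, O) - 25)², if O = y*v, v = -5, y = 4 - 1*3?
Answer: 43264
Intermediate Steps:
y = 1 (y = 4 - 3 = 1)
O = -5 (O = 1*(-5) = -5)
V(j, r) = 8 + j² (V(j, r) = 9 + (j*j - 1) = 9 + (j² - 1) = 9 + (-1 + j²) = 8 + j²)
(V(15, O) - 25)² = ((8 + 15²) - 25)² = ((8 + 225) - 25)² = (233 - 25)² = 208² = 43264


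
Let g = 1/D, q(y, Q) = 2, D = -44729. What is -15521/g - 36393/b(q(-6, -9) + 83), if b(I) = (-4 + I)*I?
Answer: 1593278054524/2295 ≈ 6.9424e+8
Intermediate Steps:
g = -1/44729 (g = 1/(-44729) = -1/44729 ≈ -2.2357e-5)
b(I) = I*(-4 + I)
-15521/g - 36393/b(q(-6, -9) + 83) = -15521/(-1/44729) - 36393*1/((-4 + (2 + 83))*(2 + 83)) = -15521*(-44729) - 36393*1/(85*(-4 + 85)) = 694238809 - 36393/(85*81) = 694238809 - 36393/6885 = 694238809 - 36393*1/6885 = 694238809 - 12131/2295 = 1593278054524/2295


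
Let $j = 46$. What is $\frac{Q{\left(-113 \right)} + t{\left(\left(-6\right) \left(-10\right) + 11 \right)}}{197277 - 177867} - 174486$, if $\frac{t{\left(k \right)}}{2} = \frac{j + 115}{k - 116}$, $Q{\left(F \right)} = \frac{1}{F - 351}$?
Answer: $- \frac{70715825818253}{405280800} \approx -1.7449 \cdot 10^{5}$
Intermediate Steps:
$Q{\left(F \right)} = \frac{1}{-351 + F}$
$t{\left(k \right)} = \frac{322}{-116 + k}$ ($t{\left(k \right)} = 2 \frac{46 + 115}{k - 116} = 2 \frac{161}{-116 + k} = \frac{322}{-116 + k}$)
$\frac{Q{\left(-113 \right)} + t{\left(\left(-6\right) \left(-10\right) + 11 \right)}}{197277 - 177867} - 174486 = \frac{\frac{1}{-351 - 113} + \frac{322}{-116 + \left(\left(-6\right) \left(-10\right) + 11\right)}}{197277 - 177867} - 174486 = \frac{\frac{1}{-464} + \frac{322}{-116 + \left(60 + 11\right)}}{19410} - 174486 = \left(- \frac{1}{464} + \frac{322}{-116 + 71}\right) \frac{1}{19410} - 174486 = \left(- \frac{1}{464} + \frac{322}{-45}\right) \frac{1}{19410} - 174486 = \left(- \frac{1}{464} + 322 \left(- \frac{1}{45}\right)\right) \frac{1}{19410} - 174486 = \left(- \frac{1}{464} - \frac{322}{45}\right) \frac{1}{19410} - 174486 = \left(- \frac{149453}{20880}\right) \frac{1}{19410} - 174486 = - \frac{149453}{405280800} - 174486 = - \frac{70715825818253}{405280800}$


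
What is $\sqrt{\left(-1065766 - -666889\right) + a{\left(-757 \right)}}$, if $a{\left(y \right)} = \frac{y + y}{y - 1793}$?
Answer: $\frac{i \sqrt{25936938318}}{255} \approx 631.57 i$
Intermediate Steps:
$a{\left(y \right)} = \frac{2 y}{-1793 + y}$
$\sqrt{\left(-1065766 - -666889\right) + a{\left(-757 \right)}} = \sqrt{\left(-1065766 - -666889\right) + 2 \left(-757\right) \frac{1}{-1793 - 757}} = \sqrt{\left(-1065766 + 666889\right) + 2 \left(-757\right) \frac{1}{-2550}} = \sqrt{-398877 + 2 \left(-757\right) \left(- \frac{1}{2550}\right)} = \sqrt{-398877 + \frac{757}{1275}} = \sqrt{- \frac{508567418}{1275}} = \frac{i \sqrt{25936938318}}{255}$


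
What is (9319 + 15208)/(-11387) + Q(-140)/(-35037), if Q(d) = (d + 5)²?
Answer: -118542286/44329591 ≈ -2.6741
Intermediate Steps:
Q(d) = (5 + d)²
(9319 + 15208)/(-11387) + Q(-140)/(-35037) = (9319 + 15208)/(-11387) + (5 - 140)²/(-35037) = 24527*(-1/11387) + (-135)²*(-1/35037) = -24527/11387 + 18225*(-1/35037) = -24527/11387 - 2025/3893 = -118542286/44329591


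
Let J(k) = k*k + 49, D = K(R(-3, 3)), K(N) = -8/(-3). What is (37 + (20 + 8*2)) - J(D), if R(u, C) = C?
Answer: 152/9 ≈ 16.889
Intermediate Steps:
K(N) = 8/3 (K(N) = -8*(-⅓) = 8/3)
D = 8/3 ≈ 2.6667
J(k) = 49 + k² (J(k) = k² + 49 = 49 + k²)
(37 + (20 + 8*2)) - J(D) = (37 + (20 + 8*2)) - (49 + (8/3)²) = (37 + (20 + 16)) - (49 + 64/9) = (37 + 36) - 1*505/9 = 73 - 505/9 = 152/9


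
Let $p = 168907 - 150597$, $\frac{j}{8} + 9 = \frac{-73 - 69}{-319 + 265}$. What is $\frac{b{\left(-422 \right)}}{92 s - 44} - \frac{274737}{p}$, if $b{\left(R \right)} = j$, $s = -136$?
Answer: $- \frac{541360147}{36089010} \approx -15.001$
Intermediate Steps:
$j = - \frac{1376}{27}$ ($j = -72 + 8 \frac{-73 - 69}{-319 + 265} = -72 + 8 \left(- \frac{142}{-54}\right) = -72 + 8 \left(\left(-142\right) \left(- \frac{1}{54}\right)\right) = -72 + 8 \cdot \frac{71}{27} = -72 + \frac{568}{27} = - \frac{1376}{27} \approx -50.963$)
$p = 18310$
$b{\left(R \right)} = - \frac{1376}{27}$
$\frac{b{\left(-422 \right)}}{92 s - 44} - \frac{274737}{p} = - \frac{1376}{27 \left(92 \left(-136\right) - 44\right)} - \frac{274737}{18310} = - \frac{1376}{27 \left(-12512 - 44\right)} - \frac{274737}{18310} = - \frac{1376}{27 \left(-12556\right)} - \frac{274737}{18310} = \left(- \frac{1376}{27}\right) \left(- \frac{1}{12556}\right) - \frac{274737}{18310} = \frac{8}{1971} - \frac{274737}{18310} = - \frac{541360147}{36089010}$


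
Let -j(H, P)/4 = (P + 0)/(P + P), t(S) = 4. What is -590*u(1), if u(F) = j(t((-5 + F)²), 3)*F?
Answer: 1180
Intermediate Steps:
j(H, P) = -2 (j(H, P) = -4*(P + 0)/(P + P) = -4*P/(2*P) = -4*P*1/(2*P) = -4*½ = -2)
u(F) = -2*F
-590*u(1) = -(-1180) = -590*(-2) = 1180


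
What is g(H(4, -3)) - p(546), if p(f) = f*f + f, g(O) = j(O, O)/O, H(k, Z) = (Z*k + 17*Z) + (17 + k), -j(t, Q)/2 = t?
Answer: -298664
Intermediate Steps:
j(t, Q) = -2*t
H(k, Z) = 17 + k + 17*Z + Z*k (H(k, Z) = (17*Z + Z*k) + (17 + k) = 17 + k + 17*Z + Z*k)
g(O) = -2 (g(O) = (-2*O)/O = -2)
p(f) = f + f**2 (p(f) = f**2 + f = f + f**2)
g(H(4, -3)) - p(546) = -2 - 546*(1 + 546) = -2 - 546*547 = -2 - 1*298662 = -2 - 298662 = -298664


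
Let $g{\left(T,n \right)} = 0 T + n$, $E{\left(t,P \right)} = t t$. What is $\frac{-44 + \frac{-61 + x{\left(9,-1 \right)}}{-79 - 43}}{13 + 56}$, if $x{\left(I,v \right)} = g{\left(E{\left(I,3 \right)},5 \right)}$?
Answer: $- \frac{2656}{4209} \approx -0.63103$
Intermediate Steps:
$E{\left(t,P \right)} = t^{2}$
$g{\left(T,n \right)} = n$ ($g{\left(T,n \right)} = 0 + n = n$)
$x{\left(I,v \right)} = 5$
$\frac{-44 + \frac{-61 + x{\left(9,-1 \right)}}{-79 - 43}}{13 + 56} = \frac{-44 + \frac{-61 + 5}{-79 - 43}}{13 + 56} = \frac{-44 - \frac{56}{-122}}{69} = \frac{-44 - - \frac{28}{61}}{69} = \frac{-44 + \frac{28}{61}}{69} = \frac{1}{69} \left(- \frac{2656}{61}\right) = - \frac{2656}{4209}$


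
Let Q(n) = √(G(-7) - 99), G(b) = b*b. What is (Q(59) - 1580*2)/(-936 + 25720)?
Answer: -395/3098 + 5*I*√2/24784 ≈ -0.1275 + 0.00028531*I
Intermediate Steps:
G(b) = b²
Q(n) = 5*I*√2 (Q(n) = √((-7)² - 99) = √(49 - 99) = √(-50) = 5*I*√2)
(Q(59) - 1580*2)/(-936 + 25720) = (5*I*√2 - 1580*2)/(-936 + 25720) = (5*I*√2 - 3160)/24784 = (-3160 + 5*I*√2)*(1/24784) = -395/3098 + 5*I*√2/24784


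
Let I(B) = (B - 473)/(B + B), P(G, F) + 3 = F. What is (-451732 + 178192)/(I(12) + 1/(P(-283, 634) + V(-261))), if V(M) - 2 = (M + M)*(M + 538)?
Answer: 21002182368/1474801 ≈ 14241.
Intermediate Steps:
P(G, F) = -3 + F
V(M) = 2 + 2*M*(538 + M) (V(M) = 2 + (M + M)*(M + 538) = 2 + (2*M)*(538 + M) = 2 + 2*M*(538 + M))
I(B) = (-473 + B)/(2*B) (I(B) = (-473 + B)/((2*B)) = (-473 + B)*(1/(2*B)) = (-473 + B)/(2*B))
(-451732 + 178192)/(I(12) + 1/(P(-283, 634) + V(-261))) = (-451732 + 178192)/((½)*(-473 + 12)/12 + 1/((-3 + 634) + (2 + 2*(-261)² + 1076*(-261)))) = -273540/((½)*(1/12)*(-461) + 1/(631 + (2 + 2*68121 - 280836))) = -273540/(-461/24 + 1/(631 + (2 + 136242 - 280836))) = -273540/(-461/24 + 1/(631 - 144592)) = -273540/(-461/24 + 1/(-143961)) = -273540/(-461/24 - 1/143961) = -273540/(-7374005/383896) = -273540*(-383896/7374005) = 21002182368/1474801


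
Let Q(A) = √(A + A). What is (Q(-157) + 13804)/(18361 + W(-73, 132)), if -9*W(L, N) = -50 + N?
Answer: 124236/165167 + 9*I*√314/165167 ≈ 0.75218 + 0.00096557*I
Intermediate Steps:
W(L, N) = 50/9 - N/9 (W(L, N) = -(-50 + N)/9 = 50/9 - N/9)
Q(A) = √2*√A (Q(A) = √(2*A) = √2*√A)
(Q(-157) + 13804)/(18361 + W(-73, 132)) = (√2*√(-157) + 13804)/(18361 + (50/9 - ⅑*132)) = (√2*(I*√157) + 13804)/(18361 + (50/9 - 44/3)) = (I*√314 + 13804)/(18361 - 82/9) = (13804 + I*√314)/(165167/9) = (13804 + I*√314)*(9/165167) = 124236/165167 + 9*I*√314/165167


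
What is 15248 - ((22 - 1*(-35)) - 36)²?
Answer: 14807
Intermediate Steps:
15248 - ((22 - 1*(-35)) - 36)² = 15248 - ((22 + 35) - 36)² = 15248 - (57 - 36)² = 15248 - 1*21² = 15248 - 1*441 = 15248 - 441 = 14807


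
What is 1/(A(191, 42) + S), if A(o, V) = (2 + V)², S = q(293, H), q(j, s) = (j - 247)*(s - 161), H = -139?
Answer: -1/11864 ≈ -8.4289e-5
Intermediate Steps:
q(j, s) = (-247 + j)*(-161 + s)
S = -13800 (S = 39767 - 247*(-139) - 161*293 + 293*(-139) = 39767 + 34333 - 47173 - 40727 = -13800)
1/(A(191, 42) + S) = 1/((2 + 42)² - 13800) = 1/(44² - 13800) = 1/(1936 - 13800) = 1/(-11864) = -1/11864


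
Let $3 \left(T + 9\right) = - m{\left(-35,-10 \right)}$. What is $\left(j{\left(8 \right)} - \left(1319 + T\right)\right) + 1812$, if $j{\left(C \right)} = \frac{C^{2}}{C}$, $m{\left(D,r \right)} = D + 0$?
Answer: $\frac{1495}{3} \approx 498.33$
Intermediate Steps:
$m{\left(D,r \right)} = D$
$j{\left(C \right)} = C$
$T = \frac{8}{3}$ ($T = -9 + \frac{\left(-1\right) \left(-35\right)}{3} = -9 + \frac{1}{3} \cdot 35 = -9 + \frac{35}{3} = \frac{8}{3} \approx 2.6667$)
$\left(j{\left(8 \right)} - \left(1319 + T\right)\right) + 1812 = \left(8 - \frac{3965}{3}\right) + 1812 = - \frac{3941}{3} + 1812 = \frac{1495}{3}$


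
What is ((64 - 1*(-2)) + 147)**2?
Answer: 45369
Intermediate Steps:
((64 - 1*(-2)) + 147)**2 = ((64 + 2) + 147)**2 = (66 + 147)**2 = 213**2 = 45369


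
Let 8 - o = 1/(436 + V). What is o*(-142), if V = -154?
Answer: -160105/141 ≈ -1135.5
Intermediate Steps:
o = 2255/282 (o = 8 - 1/(436 - 154) = 8 - 1/282 = 2255/282 ≈ 7.9965)
o*(-142) = (2255/282)*(-142) = -160105/141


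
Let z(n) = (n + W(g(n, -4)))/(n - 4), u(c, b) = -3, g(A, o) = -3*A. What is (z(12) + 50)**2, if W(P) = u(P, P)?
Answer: 167281/64 ≈ 2613.8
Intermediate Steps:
W(P) = -3
z(n) = (-3 + n)/(-4 + n) (z(n) = (n - 3)/(n - 4) = (-3 + n)/(-4 + n))
(z(12) + 50)**2 = ((-3 + 12)/(-4 + 12) + 50)**2 = (9/8 + 50)**2 = (409/8)**2 = 167281/64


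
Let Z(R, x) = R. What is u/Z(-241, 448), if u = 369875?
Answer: -369875/241 ≈ -1534.8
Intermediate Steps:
u/Z(-241, 448) = 369875/(-241) = 369875*(-1/241) = -369875/241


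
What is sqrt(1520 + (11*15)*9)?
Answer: sqrt(3005) ≈ 54.818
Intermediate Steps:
sqrt(1520 + (11*15)*9) = sqrt(1520 + 165*9) = sqrt(1520 + 1485) = sqrt(3005)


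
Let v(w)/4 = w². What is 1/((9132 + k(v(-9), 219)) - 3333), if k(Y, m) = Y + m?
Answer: 1/6342 ≈ 0.00015768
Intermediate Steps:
v(w) = 4*w²
1/((9132 + k(v(-9), 219)) - 3333) = 1/((9132 + (4*(-9)² + 219)) - 3333) = 1/((9132 + (4*81 + 219)) - 3333) = 1/((9132 + (324 + 219)) - 3333) = 1/((9132 + 543) - 3333) = 1/(9675 - 3333) = 1/6342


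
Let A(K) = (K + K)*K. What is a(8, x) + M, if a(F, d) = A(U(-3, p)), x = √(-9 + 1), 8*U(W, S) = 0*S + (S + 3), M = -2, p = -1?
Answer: -15/8 ≈ -1.8750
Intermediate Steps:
U(W, S) = 3/8 + S/8 (U(W, S) = (0*S + (S + 3))/8 = (0 + (3 + S))/8 = (3 + S)/8 = 3/8 + S/8)
A(K) = 2*K² (A(K) = (2*K)*K = 2*K²)
x = 2*I*√2 (x = √(-8) = 2*I*√2 ≈ 2.8284*I)
a(F, d) = ⅛ (a(F, d) = 2*(3/8 + (⅛)*(-1))² = 2*(3/8 - ⅛)² = 2*(¼)² = 2*(1/16) = ⅛)
a(8, x) + M = ⅛ - 2 = -15/8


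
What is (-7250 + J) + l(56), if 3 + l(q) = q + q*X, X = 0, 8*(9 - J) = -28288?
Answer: -3652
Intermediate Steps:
J = 3545 (J = 9 - ⅛*(-28288) = 9 + 3536 = 3545)
l(q) = -3 + q (l(q) = -3 + (q + q*0) = -3 + (q + 0) = -3 + q)
(-7250 + J) + l(56) = (-7250 + 3545) + (-3 + 56) = -3705 + 53 = -3652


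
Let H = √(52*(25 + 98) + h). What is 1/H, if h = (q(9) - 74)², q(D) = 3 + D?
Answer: √10/320 ≈ 0.0098821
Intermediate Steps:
h = 3844 (h = ((3 + 9) - 74)² = (12 - 74)² = (-62)² = 3844)
H = 32*√10 (H = √(52*(25 + 98) + 3844) = √(52*123 + 3844) = √(6396 + 3844) = √10240 = 32*√10 ≈ 101.19)
1/H = 1/(32*√10) = √10/320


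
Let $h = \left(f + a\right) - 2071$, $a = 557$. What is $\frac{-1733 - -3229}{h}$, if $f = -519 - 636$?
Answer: $- \frac{88}{157} \approx -0.56051$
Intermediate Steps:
$f = -1155$ ($f = -519 - 636 = -1155$)
$h = -2669$ ($h = \left(-1155 + 557\right) - 2071 = -598 - 2071 = -2669$)
$\frac{-1733 - -3229}{h} = \frac{-1733 - -3229}{-2669} = \left(-1733 + 3229\right) \left(- \frac{1}{2669}\right) = 1496 \left(- \frac{1}{2669}\right) = - \frac{88}{157}$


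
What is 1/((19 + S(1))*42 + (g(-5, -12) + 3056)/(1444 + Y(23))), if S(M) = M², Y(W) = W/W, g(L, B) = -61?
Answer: 289/243359 ≈ 0.0011875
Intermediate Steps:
Y(W) = 1
1/((19 + S(1))*42 + (g(-5, -12) + 3056)/(1444 + Y(23))) = 1/((19 + 1²)*42 + (-61 + 3056)/(1444 + 1)) = 1/((19 + 1)*42 + 2995/1445) = 1/(20*42 + 2995*(1/1445)) = 1/(840 + 599/289) = 1/(243359/289) = 289/243359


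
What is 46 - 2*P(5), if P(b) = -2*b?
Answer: 66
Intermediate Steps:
46 - 2*P(5) = 46 - (-4)*5 = 46 - 2*(-10) = 46 + 20 = 66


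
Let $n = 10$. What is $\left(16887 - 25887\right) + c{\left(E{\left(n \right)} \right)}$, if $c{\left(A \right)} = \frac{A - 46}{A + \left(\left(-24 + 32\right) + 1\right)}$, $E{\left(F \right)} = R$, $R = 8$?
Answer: $- \frac{153038}{17} \approx -9002.2$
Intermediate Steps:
$E{\left(F \right)} = 8$
$c{\left(A \right)} = \frac{-46 + A}{9 + A}$ ($c{\left(A \right)} = \frac{-46 + A}{A + \left(8 + 1\right)} = \frac{-46 + A}{A + 9} = \frac{-46 + A}{9 + A}$)
$\left(16887 - 25887\right) + c{\left(E{\left(n \right)} \right)} = \left(16887 - 25887\right) + \frac{-46 + 8}{9 + 8} = -9000 + \frac{1}{17} \left(-38\right) = -9000 - \frac{38}{17} = - \frac{153038}{17}$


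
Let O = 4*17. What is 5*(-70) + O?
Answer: -282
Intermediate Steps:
O = 68
5*(-70) + O = 5*(-70) + 68 = -350 + 68 = -282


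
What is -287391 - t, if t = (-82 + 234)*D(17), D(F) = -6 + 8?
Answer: -287695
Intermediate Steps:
D(F) = 2
t = 304 (t = (-82 + 234)*2 = 152*2 = 304)
-287391 - t = -287391 - 1*304 = -287391 - 304 = -287695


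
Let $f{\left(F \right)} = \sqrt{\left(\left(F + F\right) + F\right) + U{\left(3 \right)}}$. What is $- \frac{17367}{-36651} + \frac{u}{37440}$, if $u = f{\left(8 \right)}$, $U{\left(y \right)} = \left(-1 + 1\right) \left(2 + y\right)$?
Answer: $\frac{5789}{12217} + \frac{\sqrt{6}}{18720} \approx 0.47398$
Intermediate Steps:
$U{\left(y \right)} = 0$ ($U{\left(y \right)} = 0 \left(2 + y\right) = 0$)
$f{\left(F \right)} = \sqrt{3} \sqrt{F}$ ($f{\left(F \right)} = \sqrt{\left(\left(F + F\right) + F\right) + 0} = \sqrt{\left(2 F + F\right) + 0} = \sqrt{3 F + 0} = \sqrt{3 F} = \sqrt{3} \sqrt{F}$)
$u = 2 \sqrt{6}$ ($u = \sqrt{3} \sqrt{8} = \sqrt{3} \cdot 2 \sqrt{2} = 2 \sqrt{6} \approx 4.899$)
$- \frac{17367}{-36651} + \frac{u}{37440} = - \frac{17367}{-36651} + \frac{2 \sqrt{6}}{37440} = \left(-17367\right) \left(- \frac{1}{36651}\right) + 2 \sqrt{6} \cdot \frac{1}{37440} = \frac{5789}{12217} + \frac{\sqrt{6}}{18720}$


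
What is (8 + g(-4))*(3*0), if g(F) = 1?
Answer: 0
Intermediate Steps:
(8 + g(-4))*(3*0) = (8 + 1)*(3*0) = 9*0 = 0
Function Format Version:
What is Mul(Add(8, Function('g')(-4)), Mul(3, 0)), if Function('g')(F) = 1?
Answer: 0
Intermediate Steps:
Mul(Add(8, Function('g')(-4)), Mul(3, 0)) = Mul(Add(8, 1), Mul(3, 0)) = Mul(9, 0) = 0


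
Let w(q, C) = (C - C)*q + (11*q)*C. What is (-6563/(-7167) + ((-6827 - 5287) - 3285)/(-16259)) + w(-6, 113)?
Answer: -868850638424/116528253 ≈ -7456.1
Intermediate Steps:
w(q, C) = 11*C*q (w(q, C) = 0*q + 11*C*q = 0 + 11*C*q = 11*C*q)
(-6563/(-7167) + ((-6827 - 5287) - 3285)/(-16259)) + w(-6, 113) = (-6563/(-7167) + ((-6827 - 5287) - 3285)/(-16259)) + 11*113*(-6) = (-6563*(-1/7167) + (-12114 - 3285)*(-1/16259)) - 7458 = (6563/7167 - 15399*(-1/16259)) - 7458 = (6563/7167 + 15399/16259) - 7458 = 217072450/116528253 - 7458 = -868850638424/116528253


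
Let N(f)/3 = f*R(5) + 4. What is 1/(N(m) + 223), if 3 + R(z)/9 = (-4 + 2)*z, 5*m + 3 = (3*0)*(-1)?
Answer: 5/2228 ≈ 0.0022442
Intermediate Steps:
m = -⅗ (m = -⅗ + ((3*0)*(-1))/5 = -⅗ + (0*(-1))/5 = -⅗ + (⅕)*0 = -⅗ + 0 = -⅗ ≈ -0.60000)
R(z) = -27 - 18*z (R(z) = -27 + 9*((-4 + 2)*z) = -27 + 9*(-2*z) = -27 - 18*z)
N(f) = 12 - 351*f (N(f) = 3*(f*(-27 - 18*5) + 4) = 3*(f*(-27 - 90) + 4) = 3*(f*(-117) + 4) = 3*(-117*f + 4) = 3*(4 - 117*f) = 12 - 351*f)
1/(N(m) + 223) = 1/((12 - 351*(-⅗)) + 223) = 1/((12 + 1053/5) + 223) = 1/(1113/5 + 223) = 1/(2228/5) = 5/2228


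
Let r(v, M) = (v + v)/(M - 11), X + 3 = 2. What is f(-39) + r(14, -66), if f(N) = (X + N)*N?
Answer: 17156/11 ≈ 1559.6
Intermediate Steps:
X = -1 (X = -3 + 2 = -1)
r(v, M) = 2*v/(-11 + M) (r(v, M) = (2*v)/(-11 + M) = 2*v/(-11 + M))
f(N) = N*(-1 + N) (f(N) = (-1 + N)*N = N*(-1 + N))
f(-39) + r(14, -66) = -39*(-1 - 39) + 2*14/(-11 - 66) = -39*(-40) + 2*14/(-77) = 1560 + 2*14*(-1/77) = 1560 - 4/11 = 17156/11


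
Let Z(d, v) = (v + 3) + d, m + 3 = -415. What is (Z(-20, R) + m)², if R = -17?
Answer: 204304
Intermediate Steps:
m = -418 (m = -3 - 415 = -418)
Z(d, v) = 3 + d + v (Z(d, v) = (3 + v) + d = 3 + d + v)
(Z(-20, R) + m)² = ((3 - 20 - 17) - 418)² = (-34 - 418)² = (-452)² = 204304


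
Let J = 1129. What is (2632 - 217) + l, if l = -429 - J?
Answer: 857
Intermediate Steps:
l = -1558 (l = -429 - 1*1129 = -429 - 1129 = -1558)
(2632 - 217) + l = (2632 - 217) - 1558 = 2415 - 1558 = 857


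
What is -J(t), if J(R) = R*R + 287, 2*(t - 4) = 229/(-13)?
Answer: -209637/676 ≈ -310.11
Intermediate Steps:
t = -125/26 (t = 4 + (229/(-13))/2 = 4 + (229*(-1/13))/2 = 4 + (½)*(-229/13) = 4 - 229/26 = -125/26 ≈ -4.8077)
J(R) = 287 + R² (J(R) = R² + 287 = 287 + R²)
-J(t) = -(287 + (-125/26)²) = -(287 + 15625/676) = -1*209637/676 = -209637/676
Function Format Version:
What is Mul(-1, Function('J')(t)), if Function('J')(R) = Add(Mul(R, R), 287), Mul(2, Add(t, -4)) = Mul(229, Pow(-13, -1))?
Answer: Rational(-209637, 676) ≈ -310.11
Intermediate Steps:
t = Rational(-125, 26) (t = Add(4, Mul(Rational(1, 2), Mul(229, Pow(-13, -1)))) = Add(4, Mul(Rational(1, 2), Mul(229, Rational(-1, 13)))) = Add(4, Mul(Rational(1, 2), Rational(-229, 13))) = Add(4, Rational(-229, 26)) = Rational(-125, 26) ≈ -4.8077)
Function('J')(R) = Add(287, Pow(R, 2)) (Function('J')(R) = Add(Pow(R, 2), 287) = Add(287, Pow(R, 2)))
Mul(-1, Function('J')(t)) = Mul(-1, Add(287, Pow(Rational(-125, 26), 2))) = Mul(-1, Add(287, Rational(15625, 676))) = Mul(-1, Rational(209637, 676)) = Rational(-209637, 676)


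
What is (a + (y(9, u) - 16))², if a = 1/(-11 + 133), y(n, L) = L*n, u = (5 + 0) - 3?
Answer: 60025/14884 ≈ 4.0329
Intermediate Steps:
u = 2 (u = 5 - 3 = 2)
a = 1/122 ≈ 0.0081967
(a + (y(9, u) - 16))² = (1/122 + (2*9 - 16))² = (1/122 + (18 - 16))² = (1/122 + 2)² = (245/122)² = 60025/14884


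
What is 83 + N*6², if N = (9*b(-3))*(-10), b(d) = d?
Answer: 9803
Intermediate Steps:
N = 270 (N = (9*(-3))*(-10) = -27*(-10) = 270)
83 + N*6² = 83 + 270*6² = 83 + 270*36 = 83 + 9720 = 9803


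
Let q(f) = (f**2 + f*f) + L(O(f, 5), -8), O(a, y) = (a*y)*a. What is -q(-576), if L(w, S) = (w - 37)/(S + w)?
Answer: -1100749492187/1658872 ≈ -6.6355e+5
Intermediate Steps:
O(a, y) = y*a**2
L(w, S) = (-37 + w)/(S + w)
q(f) = 2*f**2 + (-37 + 5*f**2)/(-8 + 5*f**2) (q(f) = (f**2 + f*f) + (-37 + 5*f**2)/(-8 + 5*f**2) = (f**2 + f**2) + (-37 + 5*f**2)/(-8 + 5*f**2) = 2*f**2 + (-37 + 5*f**2)/(-8 + 5*f**2))
-q(-576) = -(-37 - 11*(-576)**2 + 10*(-576)**4)/(-8 + 5*(-576)**2) = -(-37 - 11*331776 + 10*110075314176)/(-8 + 5*331776) = -(-37 - 3649536 + 1100753141760)/(-8 + 1658880) = -1100749492187/1658872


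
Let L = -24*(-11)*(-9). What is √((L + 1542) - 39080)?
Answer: I*√39914 ≈ 199.78*I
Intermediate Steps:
L = -2376 (L = 264*(-9) = -2376)
√((L + 1542) - 39080) = √((-2376 + 1542) - 39080) = √(-834 - 39080) = √(-39914) = I*√39914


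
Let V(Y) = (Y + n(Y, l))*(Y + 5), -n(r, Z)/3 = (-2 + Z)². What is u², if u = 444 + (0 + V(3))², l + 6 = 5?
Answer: 1391886864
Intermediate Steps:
l = -1 (l = -6 + 5 = -1)
n(r, Z) = -3*(-2 + Z)²
V(Y) = (-27 + Y)*(5 + Y) (V(Y) = (Y - 3*(-2 - 1)²)*(Y + 5) = (Y - 3*(-3)²)*(5 + Y) = (Y - 3*9)*(5 + Y) = (Y - 27)*(5 + Y) = (-27 + Y)*(5 + Y))
u = 37308 (u = 444 + (0 + (-135 + 3² - 22*3))² = 444 + (0 + (-135 + 9 - 66))² = 444 + (0 - 192)² = 444 + (-192)² = 444 + 36864 = 37308)
u² = 37308² = 1391886864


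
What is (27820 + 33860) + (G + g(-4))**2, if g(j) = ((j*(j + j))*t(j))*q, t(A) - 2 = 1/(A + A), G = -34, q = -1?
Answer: 70516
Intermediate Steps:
t(A) = 2 + 1/(2*A) (t(A) = 2 + 1/(A + A) = 2 + 1/(2*A))
g(j) = -2*j**2*(2 + 1/(2*j)) (g(j) = ((j*(j + j))*(2 + 1/(2*j)))*(-1) = ((j*(2*j))*(2 + 1/(2*j)))*(-1) = ((2*j**2)*(2 + 1/(2*j)))*(-1) = (2*j**2*(2 + 1/(2*j)))*(-1) = -2*j**2*(2 + 1/(2*j)))
(27820 + 33860) + (G + g(-4))**2 = (27820 + 33860) + (-34 - 1*(-4)*(1 + 4*(-4)))**2 = 61680 + (-34 - 1*(-4)*(1 - 16))**2 = 61680 + (-34 - 1*(-4)*(-15))**2 = 61680 + (-34 - 60)**2 = 61680 + (-94)**2 = 61680 + 8836 = 70516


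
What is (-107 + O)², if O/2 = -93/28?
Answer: 2531281/196 ≈ 12915.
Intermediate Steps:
O = -93/14 (O = 2*(-93/28) = -93/14 ≈ -6.6429)
(-107 + O)² = (-107 - 93/14)² = (-1591/14)² = 2531281/196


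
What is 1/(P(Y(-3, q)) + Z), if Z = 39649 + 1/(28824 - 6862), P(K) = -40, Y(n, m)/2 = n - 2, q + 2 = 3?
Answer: 21962/869892859 ≈ 2.5247e-5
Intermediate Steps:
q = 1 (q = -2 + 3 = 1)
Y(n, m) = -4 + 2*n (Y(n, m) = 2*(n - 2) = 2*(-2 + n) = -4 + 2*n)
Z = 870771339/21962 (Z = 39649 + 1/21962 = 870771339/21962 ≈ 39649.)
1/(P(Y(-3, q)) + Z) = 1/(-40 + 870771339/21962) = 1/(869892859/21962) = 21962/869892859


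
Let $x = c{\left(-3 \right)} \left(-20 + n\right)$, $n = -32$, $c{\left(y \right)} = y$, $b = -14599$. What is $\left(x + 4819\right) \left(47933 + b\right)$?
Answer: $165836650$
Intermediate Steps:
$x = 156$ ($x = - 3 \left(-20 - 32\right) = \left(-3\right) \left(-52\right) = 156$)
$\left(x + 4819\right) \left(47933 + b\right) = \left(156 + 4819\right) \left(47933 - 14599\right) = 4975 \cdot 33334 = 165836650$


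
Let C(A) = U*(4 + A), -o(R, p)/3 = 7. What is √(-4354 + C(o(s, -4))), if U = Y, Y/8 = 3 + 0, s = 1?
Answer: I*√4762 ≈ 69.007*I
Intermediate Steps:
Y = 24 (Y = 8*(3 + 0) = 8*3 = 24)
o(R, p) = -21 (o(R, p) = -3*7 = -21)
U = 24
C(A) = 96 + 24*A (C(A) = 24*(4 + A) = 96 + 24*A)
√(-4354 + C(o(s, -4))) = √(-4354 + (96 + 24*(-21))) = √(-4354 + (96 - 504)) = √(-4354 - 408) = √(-4762) = I*√4762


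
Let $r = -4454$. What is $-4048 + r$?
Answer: $-8502$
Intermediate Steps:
$-4048 + r = -4048 - 4454 = -8502$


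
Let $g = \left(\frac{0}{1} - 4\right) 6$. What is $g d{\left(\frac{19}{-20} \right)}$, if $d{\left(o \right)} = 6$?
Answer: $-144$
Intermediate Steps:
$g = -24$ ($g = \left(0 \cdot 1 - 4\right) 6 = \left(0 - 4\right) 6 = \left(-4\right) 6 = -24$)
$g d{\left(\frac{19}{-20} \right)} = \left(-24\right) 6 = -144$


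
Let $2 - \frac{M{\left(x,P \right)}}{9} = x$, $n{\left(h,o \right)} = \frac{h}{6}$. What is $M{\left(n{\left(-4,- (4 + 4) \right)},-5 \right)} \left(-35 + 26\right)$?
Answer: $-216$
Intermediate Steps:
$n{\left(h,o \right)} = \frac{h}{6}$ ($n{\left(h,o \right)} = h \frac{1}{6} = \frac{h}{6}$)
$M{\left(x,P \right)} = 18 - 9 x$
$M{\left(n{\left(-4,- (4 + 4) \right)},-5 \right)} \left(-35 + 26\right) = \left(18 - 9 \cdot \frac{1}{6} \left(-4\right)\right) \left(-35 + 26\right) = \left(18 - -6\right) \left(-9\right) = \left(18 + 6\right) \left(-9\right) = 24 \left(-9\right) = -216$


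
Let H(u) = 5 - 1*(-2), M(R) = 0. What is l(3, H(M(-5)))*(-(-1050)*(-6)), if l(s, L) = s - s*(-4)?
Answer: -94500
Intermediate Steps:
H(u) = 7 (H(u) = 5 + 2 = 7)
l(s, L) = 5*s (l(s, L) = s - (-4)*s = s + 4*s = 5*s)
l(3, H(M(-5)))*(-(-1050)*(-6)) = (5*3)*(-(-1050)*(-6)) = 15*(-70*90) = 15*(-6300) = -94500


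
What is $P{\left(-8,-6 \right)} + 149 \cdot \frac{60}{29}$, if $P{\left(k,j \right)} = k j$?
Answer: $\frac{10332}{29} \approx 356.28$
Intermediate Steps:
$P{\left(k,j \right)} = j k$
$P{\left(-8,-6 \right)} + 149 \cdot \frac{60}{29} = \left(-6\right) \left(-8\right) + 149 \cdot \frac{60}{29} = 48 + 149 \cdot 60 \cdot \frac{1}{29} = 48 + 149 \cdot \frac{60}{29} = 48 + \frac{8940}{29} = \frac{10332}{29}$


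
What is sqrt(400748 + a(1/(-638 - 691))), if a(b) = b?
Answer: sqrt(707817546939)/1329 ≈ 633.05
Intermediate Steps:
sqrt(400748 + a(1/(-638 - 691))) = sqrt(400748 + 1/(-638 - 691)) = sqrt(400748 + 1/(-1329)) = sqrt(400748 - 1/1329) = sqrt(532594091/1329) = sqrt(707817546939)/1329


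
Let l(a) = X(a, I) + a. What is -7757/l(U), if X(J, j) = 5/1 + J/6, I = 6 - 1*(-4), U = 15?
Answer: -15514/45 ≈ -344.76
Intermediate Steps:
I = 10 (I = 6 + 4 = 10)
X(J, j) = 5 + J/6 (X(J, j) = 5*1 + J*(1/6) = 5 + J/6)
l(a) = 5 + 7*a/6 (l(a) = (5 + a/6) + a = 5 + 7*a/6)
-7757/l(U) = -7757/(5 + (7/6)*15) = -7757/(5 + 35/2) = -7757/45/2 = -7757*2/45 = -15514/45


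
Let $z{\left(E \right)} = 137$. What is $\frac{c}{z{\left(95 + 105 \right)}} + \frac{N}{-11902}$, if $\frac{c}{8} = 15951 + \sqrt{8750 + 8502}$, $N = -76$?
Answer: $\frac{759400414}{815287} + \frac{16 \sqrt{4313}}{137} \approx 939.12$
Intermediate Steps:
$c = 127608 + 16 \sqrt{4313}$ ($c = 8 \left(15951 + \sqrt{8750 + 8502}\right) = 8 \left(15951 + \sqrt{17252}\right) = 8 \left(15951 + 2 \sqrt{4313}\right) = 127608 + 16 \sqrt{4313} \approx 1.2866 \cdot 10^{5}$)
$\frac{c}{z{\left(95 + 105 \right)}} + \frac{N}{-11902} = \frac{127608 + 16 \sqrt{4313}}{137} - \frac{76}{-11902} = \left(127608 + 16 \sqrt{4313}\right) \frac{1}{137} - - \frac{38}{5951} = \left(\frac{127608}{137} + \frac{16 \sqrt{4313}}{137}\right) + \frac{38}{5951} = \frac{759400414}{815287} + \frac{16 \sqrt{4313}}{137}$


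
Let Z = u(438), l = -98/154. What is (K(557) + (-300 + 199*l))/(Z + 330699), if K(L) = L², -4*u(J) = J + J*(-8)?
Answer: 6816092/7292241 ≈ 0.93470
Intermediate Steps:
l = -7/11 (l = -98*1/154 = -7/11 ≈ -0.63636)
u(J) = 7*J/4 (u(J) = -(J + J*(-8))/4 = -(J - 8*J)/4 = -(-7)*J/4 = 7*J/4)
Z = 1533/2 (Z = (7/4)*438 = 1533/2 ≈ 766.50)
(K(557) + (-300 + 199*l))/(Z + 330699) = (557² + (-300 + 199*(-7/11)))/(1533/2 + 330699) = (310249 + (-300 - 1393/11))/(662931/2) = (310249 - 4693/11)*(2/662931) = (3408046/11)*(2/662931) = 6816092/7292241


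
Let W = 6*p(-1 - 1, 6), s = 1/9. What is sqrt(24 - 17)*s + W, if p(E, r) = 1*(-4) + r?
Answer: 12 + sqrt(7)/9 ≈ 12.294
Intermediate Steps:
s = 1/9 ≈ 0.11111
p(E, r) = -4 + r
W = 12 (W = 6*(-4 + 6) = 6*2 = 12)
sqrt(24 - 17)*s + W = sqrt(24 - 17)*(1/9) + 12 = sqrt(7)*(1/9) + 12 = sqrt(7)/9 + 12 = 12 + sqrt(7)/9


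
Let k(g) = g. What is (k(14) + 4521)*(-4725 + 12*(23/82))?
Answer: -877917045/41 ≈ -2.1413e+7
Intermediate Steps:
(k(14) + 4521)*(-4725 + 12*(23/82)) = (14 + 4521)*(-4725 + 12*(23/82)) = 4535*(-4725 + 12*(23*(1/82))) = 4535*(-4725 + 12*(23/82)) = 4535*(-4725 + 138/41) = 4535*(-193587/41) = -877917045/41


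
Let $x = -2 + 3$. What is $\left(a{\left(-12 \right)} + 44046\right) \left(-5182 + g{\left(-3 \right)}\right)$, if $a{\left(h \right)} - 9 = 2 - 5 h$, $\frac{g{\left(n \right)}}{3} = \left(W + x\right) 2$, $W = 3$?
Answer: $-227555486$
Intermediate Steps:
$x = 1$
$g{\left(n \right)} = 24$ ($g{\left(n \right)} = 3 \left(3 + 1\right) 2 = 3 \cdot 4 \cdot 2 = 3 \cdot 8 = 24$)
$a{\left(h \right)} = 11 - 5 h$ ($a{\left(h \right)} = 9 - \left(-2 + 5 h\right) = 11 - 5 h$)
$\left(a{\left(-12 \right)} + 44046\right) \left(-5182 + g{\left(-3 \right)}\right) = \left(\left(11 - -60\right) + 44046\right) \left(-5182 + 24\right) = \left(\left(11 + 60\right) + 44046\right) \left(-5158\right) = \left(71 + 44046\right) \left(-5158\right) = 44117 \left(-5158\right) = -227555486$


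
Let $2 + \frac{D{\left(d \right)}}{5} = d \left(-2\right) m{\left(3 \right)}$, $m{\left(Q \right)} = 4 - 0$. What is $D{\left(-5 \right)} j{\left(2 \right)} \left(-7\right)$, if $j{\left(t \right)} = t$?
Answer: $-2660$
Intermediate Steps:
$m{\left(Q \right)} = 4$ ($m{\left(Q \right)} = 4 + 0 = 4$)
$D{\left(d \right)} = -10 - 40 d$ ($D{\left(d \right)} = -10 + 5 d \left(-2\right) 4 = -10 + 5 - 2 d 4 = -10 + 5 \left(- 8 d\right) = -10 - 40 d$)
$D{\left(-5 \right)} j{\left(2 \right)} \left(-7\right) = \left(-10 - -200\right) 2 \left(-7\right) = \left(-10 + 200\right) 2 \left(-7\right) = 190 \cdot 2 \left(-7\right) = 380 \left(-7\right) = -2660$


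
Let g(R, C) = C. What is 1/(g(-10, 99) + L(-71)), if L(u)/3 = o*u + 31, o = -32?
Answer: 1/7008 ≈ 0.00014269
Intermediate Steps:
L(u) = 93 - 96*u (L(u) = 3*(-32*u + 31) = 3*(31 - 32*u) = 93 - 96*u)
1/(g(-10, 99) + L(-71)) = 1/(99 + (93 - 96*(-71))) = 1/(99 + (93 + 6816)) = 1/(99 + 6909) = 1/7008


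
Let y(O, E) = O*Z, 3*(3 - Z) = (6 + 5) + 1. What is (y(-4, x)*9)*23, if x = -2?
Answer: 828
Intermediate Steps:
Z = -1 (Z = 3 - ((6 + 5) + 1)/3 = 3 - (11 + 1)/3 = 3 - ⅓*12 = 3 - 4 = -1)
y(O, E) = -O (y(O, E) = O*(-1) = -O)
(y(-4, x)*9)*23 = (-1*(-4)*9)*23 = (4*9)*23 = 36*23 = 828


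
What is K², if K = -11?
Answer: 121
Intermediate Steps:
K² = (-11)² = 121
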